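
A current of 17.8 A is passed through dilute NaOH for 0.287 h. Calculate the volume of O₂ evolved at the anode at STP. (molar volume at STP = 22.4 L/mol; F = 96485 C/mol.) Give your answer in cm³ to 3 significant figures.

1070 cm³

Q = 17.8 A × 1033.2 s = 18390 C
Moles of electrons = 18390 / 96485 = 0.1906 mol
2H₂O → O₂ + 4H⁺ + 4e⁻, so n(O₂) = 0.1906 / 4 = 0.04765 mol
V = 0.04765 × 22.4 = 1.067 L
= 1070 cm³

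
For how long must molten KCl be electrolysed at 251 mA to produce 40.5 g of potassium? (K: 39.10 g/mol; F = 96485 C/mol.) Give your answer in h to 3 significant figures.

n(K) = 40.5 / 39.10 = 1.036 mol
K⁺ + e⁻ → K, so n(e⁻) = 1.036 mol
Q = 1.036 × 96485 = 99960 C
t = Q / I = 99960 / 0.251 = 3.982×10^5 s = 111 h

111 h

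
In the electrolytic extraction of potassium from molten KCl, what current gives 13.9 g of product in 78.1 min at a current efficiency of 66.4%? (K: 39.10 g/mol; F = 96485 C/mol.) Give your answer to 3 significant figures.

11.0 A

n(K) = 13.9 / 39.10 = 0.3555 mol
K⁺ + e⁻ → K, so n(e⁻) = 0.3555 mol
Q = 0.3555 × 96485 / 0.664 = 51660 C
I = Q / t = 51660 / 4686 s = 11.0 A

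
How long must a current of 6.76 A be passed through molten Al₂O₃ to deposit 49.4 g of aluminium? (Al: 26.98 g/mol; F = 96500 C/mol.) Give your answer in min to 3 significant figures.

n(Al) = 49.4 / 26.98 = 1.831 mol
Al³⁺ + 3e⁻ → Al, so n(e⁻) = 3 × 1.831 = 5.493 mol
Q = 5.493 × 96500 = 5.301×10^5 C
t = Q / I = 5.301×10^5 / 6.76 = 78420 s = 1310 min

1310 min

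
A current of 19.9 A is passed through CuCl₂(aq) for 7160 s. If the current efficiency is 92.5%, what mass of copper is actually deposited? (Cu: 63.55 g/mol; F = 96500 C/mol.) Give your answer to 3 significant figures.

Q = 19.9 × 7160 = 1.425×10^5 C
n(e⁻) = 1.425×10^5 / 96500 = 1.477 mol
Cu²⁺ + 2e⁻ → Cu, so theoretical m(Cu) = 0.7385 × 63.55 = 46.93 g
Actual mass = 92.5% × 46.93 = 43.4 g

43.4 g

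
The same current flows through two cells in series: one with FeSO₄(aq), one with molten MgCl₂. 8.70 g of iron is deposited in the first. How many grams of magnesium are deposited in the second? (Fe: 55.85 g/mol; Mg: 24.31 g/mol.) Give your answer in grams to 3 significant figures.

n(Fe) = 8.70 / 55.85 = 0.1558 mol
Fe²⁺ + 2e⁻ → Fe, so n(e⁻) = 2 × 0.1558 = 0.3116 mol
Same current for the same time ⇒ same n(e⁻) = 0.3116 mol in both cells.
Mg²⁺ + 2e⁻ → Mg, so n(Mg) = 0.3116 / 2 = 0.1558 mol
m(Mg) = 0.1558 × 24.31 = 3.79 g

3.79 g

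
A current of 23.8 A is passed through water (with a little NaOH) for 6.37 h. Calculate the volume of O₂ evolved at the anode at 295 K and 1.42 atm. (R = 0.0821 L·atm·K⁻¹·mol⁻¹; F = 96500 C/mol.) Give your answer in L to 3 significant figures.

Q = 23.8 A × 22932 s = 5.458×10^5 C
n(e⁻) = 5.458×10^5 / 96500 = 5.656 mol
2H₂O → O₂ + 4H⁺ + 4e⁻, so n(O₂) = 5.656 / 4 = 1.414 mol
V = nRT/P = 1.414 × 0.0821 × 295 / 1.42 = 24.12 L

24.1 L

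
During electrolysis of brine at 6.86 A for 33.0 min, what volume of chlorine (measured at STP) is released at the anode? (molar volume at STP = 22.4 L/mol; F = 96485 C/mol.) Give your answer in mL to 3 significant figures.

Q = It = 6.86 × 1980 = 13580 C
n(e⁻) = Q/F = 13580/96485 = 0.1407 mol
2Cl⁻ → Cl₂ + 2e⁻, so n(Cl₂) = 0.1407 / 2 = 0.07035 mol
V = 0.07035 × 22.4 = 1.576 L
= 1580 mL

1580 mL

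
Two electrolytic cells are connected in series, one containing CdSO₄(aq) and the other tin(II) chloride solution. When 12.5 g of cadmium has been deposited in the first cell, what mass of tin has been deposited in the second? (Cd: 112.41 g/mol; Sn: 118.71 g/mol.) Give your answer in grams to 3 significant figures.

13.2 g

n(Cd) = 12.5 / 112.41 = 0.1112 mol
Cd²⁺ + 2e⁻ → Cd, so n(e⁻) = 2 × 0.1112 = 0.2224 mol
In series, the same 0.2224 mol of electrons flows through the second cell.
Sn²⁺ + 2e⁻ → Sn, so n(Sn) = 0.2224 / 2 = 0.1112 mol
m(Sn) = 0.1112 × 118.71 = 13.2 g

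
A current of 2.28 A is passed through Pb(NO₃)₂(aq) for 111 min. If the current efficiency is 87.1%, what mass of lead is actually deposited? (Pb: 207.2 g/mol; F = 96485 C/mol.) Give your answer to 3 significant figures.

Q = 2.28 × 6660 = 15180 C
n(e⁻) = 15180 / 96485 = 0.1573 mol
Pb²⁺ + 2e⁻ → Pb, so theoretical m(Pb) = 0.07865 × 207.2 = 16.30 g
Actual mass = 87.1% × 16.30 = 14.2 g

14.2 g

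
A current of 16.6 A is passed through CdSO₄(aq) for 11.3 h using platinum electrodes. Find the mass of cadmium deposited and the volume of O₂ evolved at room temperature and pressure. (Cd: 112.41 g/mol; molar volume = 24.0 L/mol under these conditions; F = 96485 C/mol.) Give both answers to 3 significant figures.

393 g Cd; 42.0 L O₂

Q = 16.6 × 40680 = 6.753×10^5 C; n(e⁻) = 6.753×10^5 / 96485 = 6.999 mol
Cathode: Cd²⁺ + 2e⁻ → Cd → n(Cd) = 6.999/2 = 3.500 mol → 393 g
Anode: 2H₂O → O₂ + 4H⁺ + 4e⁻ → n(O₂) = 6.999/4 = 1.750 mol → 42.0 L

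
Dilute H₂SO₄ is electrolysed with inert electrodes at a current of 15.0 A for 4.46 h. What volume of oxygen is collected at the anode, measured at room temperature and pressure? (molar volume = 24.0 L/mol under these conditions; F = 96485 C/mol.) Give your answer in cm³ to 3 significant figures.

15000 cm³

Charge passed = 15.0 × 16056 = 2.408×10^5 C
n(e⁻) = Q/F = 2.408×10^5/96485 = 2.496 mol
2H₂O → O₂ + 4H⁺ + 4e⁻, so n(O₂) = 2.496 / 4 = 0.6240 mol
V = 0.6240 × 24.0 = 14.98 L
= 15000 cm³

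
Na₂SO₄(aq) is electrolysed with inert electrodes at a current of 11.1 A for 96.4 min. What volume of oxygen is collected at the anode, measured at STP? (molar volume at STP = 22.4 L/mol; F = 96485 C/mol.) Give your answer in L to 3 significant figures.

Charge passed = 11.1 × 5784 = 64200 C
Moles of electrons = 64200 / 96485 = 0.6654 mol
2H₂O → O₂ + 4H⁺ + 4e⁻, so n(O₂) = 0.6654 / 4 = 0.1664 mol
V = 0.1664 × 22.4 = 3.727 L

3.73 L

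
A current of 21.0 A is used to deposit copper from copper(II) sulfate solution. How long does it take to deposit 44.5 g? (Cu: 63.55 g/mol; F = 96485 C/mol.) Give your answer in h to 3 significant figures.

n(Cu) = 44.5 / 63.55 = 0.7002 mol
Cu²⁺ + 2e⁻ → Cu, so n(e⁻) = 2 × 0.7002 = 1.400 mol
Q = 1.400 × 96485 = 1.351×10^5 C
t = Q / I = 1.351×10^5 / 21.0 = 6433 s = 1.79 h

1.79 h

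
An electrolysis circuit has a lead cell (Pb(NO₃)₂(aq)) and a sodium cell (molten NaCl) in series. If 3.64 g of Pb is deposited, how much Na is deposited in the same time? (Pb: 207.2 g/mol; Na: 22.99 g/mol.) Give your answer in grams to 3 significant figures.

n(Pb) = 3.64 / 207.2 = 0.01757 mol
Pb²⁺ + 2e⁻ → Pb, so n(e⁻) = 2 × 0.01757 = 0.03514 mol
In series, the same 0.03514 mol of electrons flows through the second cell.
Na⁺ + e⁻ → Na, so n(Na) = 0.03514 mol
m(Na) = 0.03514 × 22.99 = 0.808 g

0.808 g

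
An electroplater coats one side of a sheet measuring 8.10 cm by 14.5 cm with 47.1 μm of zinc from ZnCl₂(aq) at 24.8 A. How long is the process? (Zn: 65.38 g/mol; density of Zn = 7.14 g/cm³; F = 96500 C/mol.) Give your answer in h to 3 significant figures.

Plated area = 8.10 × 14.5 = 117.5 cm²
Volume = 117.5 × 47.1×10⁻⁴ cm = 0.5534 cm³
m(Zn) = 0.5534 × 7.14 = 3.951 g
n(Zn) = 3.951 / 65.38 = 0.06043 mol; n(e⁻) = 2 × 0.06043 = 0.1209 mol
Q = 0.1209 × 96500 = 11670 C
t = 11670 / 24.8 = 470.6 s = 0.131 h

0.131 h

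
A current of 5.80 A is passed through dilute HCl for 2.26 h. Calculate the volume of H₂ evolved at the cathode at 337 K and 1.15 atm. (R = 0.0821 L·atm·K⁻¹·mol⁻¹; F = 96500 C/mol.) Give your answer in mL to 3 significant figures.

5880 mL

Q = It = 5.80 × 8136 = 47190 C
n(e⁻) = 47190 / 96500 = 0.4890 mol
2H⁺ + 2e⁻ → H₂, so n(H₂) = 0.4890 / 2 = 0.2445 mol
V = nRT/P = 0.2445 × 0.0821 × 337 / 1.15 = 5.882 L
= 5880 mL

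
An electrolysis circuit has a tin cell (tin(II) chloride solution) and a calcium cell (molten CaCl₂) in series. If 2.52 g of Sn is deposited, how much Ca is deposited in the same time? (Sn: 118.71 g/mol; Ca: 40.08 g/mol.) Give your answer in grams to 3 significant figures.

n(Sn) = 2.52 / 118.71 = 0.02123 mol
Sn²⁺ + 2e⁻ → Sn, so n(e⁻) = 2 × 0.02123 = 0.04246 mol
Same current for the same time ⇒ same n(e⁻) = 0.04246 mol in both cells.
Ca²⁺ + 2e⁻ → Ca, so n(Ca) = 0.04246 / 2 = 0.02123 mol
m(Ca) = 0.02123 × 40.08 = 0.851 g

0.851 g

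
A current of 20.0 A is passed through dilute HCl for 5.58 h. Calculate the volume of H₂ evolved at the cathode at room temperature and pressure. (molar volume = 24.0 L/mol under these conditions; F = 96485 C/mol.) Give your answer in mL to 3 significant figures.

50000 mL

Q = 20.0 A × 20088 s = 4.018×10^5 C
Moles of electrons = 4.018×10^5 / 96485 = 4.164 mol
2H⁺ + 2e⁻ → H₂, so n(H₂) = 4.164 / 2 = 2.082 mol
V = 2.082 × 24.0 = 49.97 L
= 50000 mL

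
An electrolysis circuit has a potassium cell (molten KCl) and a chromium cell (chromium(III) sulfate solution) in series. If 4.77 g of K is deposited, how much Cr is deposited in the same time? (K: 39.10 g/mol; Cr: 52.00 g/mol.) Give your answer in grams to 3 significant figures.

n(K) = 4.77 / 39.10 = 0.1220 mol
K⁺ + e⁻ → K, so n(e⁻) = 0.1220 mol
Since the cells are in series, n(e⁻) in the Cr cell is also 0.1220 mol.
Cr³⁺ + 3e⁻ → Cr, so n(Cr) = 0.1220 / 3 = 0.04067 mol
m(Cr) = 0.04067 × 52.00 = 2.11 g

2.11 g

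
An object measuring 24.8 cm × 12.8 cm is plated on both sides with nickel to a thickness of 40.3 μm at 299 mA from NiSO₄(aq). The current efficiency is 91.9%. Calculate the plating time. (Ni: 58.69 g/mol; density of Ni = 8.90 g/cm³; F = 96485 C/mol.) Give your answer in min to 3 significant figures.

Plated area = 2 × 24.8 × 12.8 = 634.9 cm²
Volume = 634.9 × 40.3×10⁻⁴ cm = 2.559 cm³
m(Ni) = 2.559 × 8.90 = 22.78 g
n(Ni) = 22.78 / 58.69 = 0.3881 mol; n(e⁻) = 2 × 0.3881 = 0.7762 mol
Q = 0.7762 × 96485 / 0.919 = 81490 C
t = 81490 / 0.299 = 2.725×10^5 s = 4540 min

4540 min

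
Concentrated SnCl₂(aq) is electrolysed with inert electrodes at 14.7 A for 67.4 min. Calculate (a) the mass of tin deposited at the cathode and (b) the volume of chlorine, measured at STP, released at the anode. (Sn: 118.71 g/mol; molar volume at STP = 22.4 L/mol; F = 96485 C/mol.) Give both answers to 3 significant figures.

Q = 14.7 × 4044 = 59450 C; n(e⁻) = 59450 / 96485 = 0.6162 mol
Cathode: Sn²⁺ + 2e⁻ → Sn → n(Sn) = 0.6162/2 = 0.3081 mol → 36.6 g
Anode: 2Cl⁻ → Cl₂ + 2e⁻ → n(Cl₂) = 0.6162/2 = 0.3081 mol → 6.90 L

36.6 g Sn; 6.90 L Cl₂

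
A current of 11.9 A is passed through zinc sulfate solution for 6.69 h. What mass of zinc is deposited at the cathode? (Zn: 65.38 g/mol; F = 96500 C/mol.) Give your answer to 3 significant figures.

97.1 g

Charge passed = 11.9 × 24084 = 2.866×10^5 C
n(e⁻) = 2.866×10^5 / 96500 = 2.970 mol
Zn²⁺ + 2e⁻ → Zn, so n(Zn) = 2.970 / 2 = 1.485 mol
m = 1.485 × 65.38 = 97.1 g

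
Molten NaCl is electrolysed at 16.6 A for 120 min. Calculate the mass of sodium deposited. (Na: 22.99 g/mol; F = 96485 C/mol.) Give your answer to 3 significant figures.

28.5 g

Charge passed = 16.6 × 7200 = 1.195×10^5 C
n(e⁻) = 1.195×10^5 / 96485 = 1.239 mol
Na⁺ + e⁻ → Na, so n(Na) = 1.239 mol
m = 1.239 × 22.99 = 28.5 g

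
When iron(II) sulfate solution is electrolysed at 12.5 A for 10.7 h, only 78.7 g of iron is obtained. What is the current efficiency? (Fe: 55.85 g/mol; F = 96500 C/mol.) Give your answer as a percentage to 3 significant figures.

56.5%

Q = 12.5 × 38520 = 4.815×10^5 C
n(e⁻) = 4.815×10^5 / 96500 = 4.990 mol
Fe²⁺ + 2e⁻ → Fe, so theoretical n(Fe) = 2.495 mol → 139.3 g
Efficiency = 78.7 / 139.3 = 0.5650 = 56.5%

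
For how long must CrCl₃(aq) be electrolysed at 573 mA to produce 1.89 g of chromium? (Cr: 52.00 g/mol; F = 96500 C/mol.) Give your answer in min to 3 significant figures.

306 min

n(Cr) = 1.89 / 52.00 = 0.03635 mol
Cr³⁺ + 3e⁻ → Cr, so n(e⁻) = 3 × 0.03635 = 0.1091 mol
Q = 0.1091 × 96500 = 10530 C
t = Q / I = 10530 / 0.573 = 18380 s = 306 min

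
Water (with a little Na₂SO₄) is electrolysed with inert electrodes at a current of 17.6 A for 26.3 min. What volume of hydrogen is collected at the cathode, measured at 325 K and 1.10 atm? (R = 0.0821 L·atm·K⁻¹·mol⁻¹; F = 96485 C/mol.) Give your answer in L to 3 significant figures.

Charge passed = 17.6 × 1578 = 27770 C
Moles of electrons = 27770 / 96485 = 0.2878 mol
2H⁺ + 2e⁻ → H₂, so n(H₂) = 0.2878 / 2 = 0.1439 mol
V = nRT/P = 0.1439 × 0.0821 × 325 / 1.10 = 3.491 L

3.49 L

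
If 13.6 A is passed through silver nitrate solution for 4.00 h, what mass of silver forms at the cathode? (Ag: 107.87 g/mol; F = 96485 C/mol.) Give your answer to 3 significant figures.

219 g

Charge passed = 13.6 × 14400 = 1.958×10^5 C
n(e⁻) = Q/F = 1.958×10^5/96485 = 2.029 mol
Ag⁺ + e⁻ → Ag, so n(Ag) = 2.029 mol
m = 2.029 × 107.87 = 219 g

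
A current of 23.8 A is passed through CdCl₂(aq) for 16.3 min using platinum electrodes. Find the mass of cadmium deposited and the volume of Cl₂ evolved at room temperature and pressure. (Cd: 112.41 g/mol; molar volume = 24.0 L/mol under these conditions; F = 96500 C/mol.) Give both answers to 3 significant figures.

Q = 23.8 × 978 = 23280 C; n(e⁻) = 23280 / 96500 = 0.2412 mol
Cathode: Cd²⁺ + 2e⁻ → Cd → n(Cd) = 0.2412/2 = 0.1206 mol → 13.6 g
Anode: 2Cl⁻ → Cl₂ + 2e⁻ → n(Cl₂) = 0.2412/2 = 0.1206 mol → 2.89 L

13.6 g Cd; 2.89 L Cl₂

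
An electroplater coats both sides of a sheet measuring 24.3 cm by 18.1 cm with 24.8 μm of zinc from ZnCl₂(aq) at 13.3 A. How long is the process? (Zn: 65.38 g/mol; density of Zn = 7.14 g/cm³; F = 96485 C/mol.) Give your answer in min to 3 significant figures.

Plated area = 2 × 24.3 × 18.1 = 879.7 cm²
Volume = 879.7 × 24.8×10⁻⁴ cm = 2.182 cm³
m(Zn) = 2.182 × 7.14 = 15.58 g
n(Zn) = 15.58 / 65.38 = 0.2383 mol; n(e⁻) = 2 × 0.2383 = 0.4766 mol
Q = 0.4766 × 96485 = 45980 C
t = 45980 / 13.3 = 3457 s = 57.6 min

57.6 min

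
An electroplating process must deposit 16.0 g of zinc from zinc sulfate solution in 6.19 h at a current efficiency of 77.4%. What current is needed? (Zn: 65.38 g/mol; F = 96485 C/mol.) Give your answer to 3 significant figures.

n(Zn) = 16.0 / 65.38 = 0.2447 mol
Zn²⁺ + 2e⁻ → Zn, so n(e⁻) = 2 × 0.2447 = 0.4894 mol
Q = 0.4894 × 96485 / 0.774 = 61010 C
I = Q / t = 61010 / 22284 s = 2.74 A

2.74 A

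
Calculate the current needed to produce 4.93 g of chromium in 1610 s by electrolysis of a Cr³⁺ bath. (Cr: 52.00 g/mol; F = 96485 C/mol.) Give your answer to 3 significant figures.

n(Cr) = 4.93 / 52.00 = 0.09481 mol
Cr³⁺ + 3e⁻ → Cr, so n(e⁻) = 3 × 0.09481 = 0.2844 mol
Q = 0.2844 × 96485 = 27440 C
I = Q / t = 27440 / 1610 s = 17.0 A

17.0 A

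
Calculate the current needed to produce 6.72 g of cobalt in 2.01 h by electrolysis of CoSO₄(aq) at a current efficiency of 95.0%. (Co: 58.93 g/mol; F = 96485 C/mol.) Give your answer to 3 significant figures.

3.20 A

n(Co) = 6.72 / 58.93 = 0.1140 mol
Co²⁺ + 2e⁻ → Co, so n(e⁻) = 2 × 0.1140 = 0.2280 mol
Q = 0.2280 × 96485 / 0.950 = 23160 C
I = Q / t = 23160 / 7236 s = 3.20 A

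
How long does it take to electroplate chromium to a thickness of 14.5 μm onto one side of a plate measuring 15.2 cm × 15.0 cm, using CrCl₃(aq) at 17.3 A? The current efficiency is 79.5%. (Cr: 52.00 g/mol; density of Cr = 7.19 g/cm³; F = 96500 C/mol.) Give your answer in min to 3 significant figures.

16.0 min

Plated area = 15.2 × 15.0 = 228.0 cm²
Volume = 228.0 × 14.5×10⁻⁴ cm = 0.3306 cm³
m(Cr) = 0.3306 × 7.19 = 2.377 g
n(Cr) = 2.377 / 52.00 = 0.04571 mol; n(e⁻) = 3 × 0.04571 = 0.1371 mol
Q = 0.1371 × 96500 / 0.795 = 16640 C
t = 16640 / 17.3 = 961.8 s = 16.0 min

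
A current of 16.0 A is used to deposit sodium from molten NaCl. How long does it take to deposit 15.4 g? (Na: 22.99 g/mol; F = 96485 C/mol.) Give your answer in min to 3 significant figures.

67.3 min

n(Na) = 15.4 / 22.99 = 0.6699 mol
Na⁺ + e⁻ → Na, so n(e⁻) = 0.6699 mol
Q = 0.6699 × 96485 = 64640 C
t = Q / I = 64640 / 16.0 = 4040 s = 67.3 min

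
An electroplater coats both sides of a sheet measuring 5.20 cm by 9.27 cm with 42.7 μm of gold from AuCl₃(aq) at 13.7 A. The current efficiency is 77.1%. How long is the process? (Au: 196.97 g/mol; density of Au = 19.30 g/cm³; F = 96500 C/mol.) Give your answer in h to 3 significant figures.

Plated area = 2 × 5.20 × 9.27 = 96.41 cm²
Volume = 96.41 × 42.7×10⁻⁴ cm = 0.4117 cm³
m(Au) = 0.4117 × 19.30 = 7.946 g
n(Au) = 7.946 / 196.97 = 0.04034 mol; n(e⁻) = 3 × 0.04034 = 0.1210 mol
Q = 0.1210 × 96500 / 0.771 = 15140 C
t = 15140 / 13.7 = 1105 s = 0.307 h

0.307 h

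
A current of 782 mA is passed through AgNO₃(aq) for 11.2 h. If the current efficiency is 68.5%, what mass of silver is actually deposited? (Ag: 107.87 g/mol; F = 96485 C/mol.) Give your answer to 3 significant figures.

24.1 g

Q = 0.782 × 40320 = 31530 C
n(e⁻) = 31530 / 96485 = 0.3268 mol
Ag⁺ + e⁻ → Ag, so theoretical m(Ag) = 0.3268 × 107.87 = 35.25 g
Actual mass = 68.5% × 35.25 = 24.1 g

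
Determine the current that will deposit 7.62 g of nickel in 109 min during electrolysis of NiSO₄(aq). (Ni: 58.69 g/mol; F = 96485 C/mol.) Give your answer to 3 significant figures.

3.83 A

n(Ni) = 7.62 / 58.69 = 0.1298 mol
Ni²⁺ + 2e⁻ → Ni, so n(e⁻) = 2 × 0.1298 = 0.2596 mol
Q = 0.2596 × 96485 = 25050 C
I = Q / t = 25050 / 6540 s = 3.83 A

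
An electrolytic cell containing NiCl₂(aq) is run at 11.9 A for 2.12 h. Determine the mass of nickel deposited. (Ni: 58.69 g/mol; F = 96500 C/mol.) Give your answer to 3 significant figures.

Q = It = 11.9 × 7632 = 90820 C
n(e⁻) = Q/F = 90820/96500 = 0.9411 mol
Ni²⁺ + 2e⁻ → Ni, so n(Ni) = 0.9411 / 2 = 0.4706 mol
m = 0.4706 × 58.69 = 27.6 g

27.6 g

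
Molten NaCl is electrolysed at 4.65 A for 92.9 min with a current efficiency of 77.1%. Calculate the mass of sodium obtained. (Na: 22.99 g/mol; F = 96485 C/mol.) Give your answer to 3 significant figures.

Q = 4.65 × 5574 = 25920 C
n(e⁻) = 25920 / 96485 = 0.2686 mol
Na⁺ + e⁻ → Na, so theoretical m(Na) = 0.2686 × 22.99 = 6.175 g
Actual mass = 77.1% × 6.175 = 4.76 g

4.76 g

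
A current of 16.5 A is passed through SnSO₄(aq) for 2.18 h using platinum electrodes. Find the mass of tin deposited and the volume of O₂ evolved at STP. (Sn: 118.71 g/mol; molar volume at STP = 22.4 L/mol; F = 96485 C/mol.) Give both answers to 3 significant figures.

Q = 16.5 × 7848 = 1.295×10^5 C; n(e⁻) = 1.295×10^5 / 96485 = 1.342 mol
Cathode: Sn²⁺ + 2e⁻ → Sn → n(Sn) = 1.342/2 = 0.6710 mol → 79.7 g
Anode: 2H₂O → O₂ + 4H⁺ + 4e⁻ → n(O₂) = 1.342/4 = 0.3355 mol → 7.52 L

79.7 g Sn; 7.52 L O₂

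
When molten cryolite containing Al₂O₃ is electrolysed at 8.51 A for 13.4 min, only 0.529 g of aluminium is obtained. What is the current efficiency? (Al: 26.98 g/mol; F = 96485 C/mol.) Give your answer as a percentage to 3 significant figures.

82.9%

Q = 8.51 × 804 = 6842 C
n(e⁻) = 6842 / 96485 = 0.07091 mol
Al³⁺ + 3e⁻ → Al, so theoretical n(Al) = 0.02364 mol → 0.6378 g
Efficiency = 0.529 / 0.6378 = 0.8294 = 82.9%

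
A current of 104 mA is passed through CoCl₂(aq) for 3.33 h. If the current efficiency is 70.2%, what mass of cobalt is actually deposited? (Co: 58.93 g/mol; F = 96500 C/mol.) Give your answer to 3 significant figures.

0.267 g

Q = 0.104 × 11988 = 1247 C
n(e⁻) = 1247 / 96500 = 0.01292 mol
Co²⁺ + 2e⁻ → Co, so theoretical m(Co) = 0.006460 × 58.93 = 0.3807 g
Actual mass = 70.2% × 0.3807 = 0.267 g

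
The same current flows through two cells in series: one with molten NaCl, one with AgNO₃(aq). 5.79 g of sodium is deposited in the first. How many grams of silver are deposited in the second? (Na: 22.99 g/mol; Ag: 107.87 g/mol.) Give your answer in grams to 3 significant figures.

27.2 g

n(Na) = 5.79 / 22.99 = 0.2518 mol
Na⁺ + e⁻ → Na, so n(e⁻) = 0.2518 mol
The cells are in series, so the same charge (and hence the same n(e⁻) = 0.2518 mol) passes through both.
Ag⁺ + e⁻ → Ag, so n(Ag) = 0.2518 mol
m(Ag) = 0.2518 × 107.87 = 27.2 g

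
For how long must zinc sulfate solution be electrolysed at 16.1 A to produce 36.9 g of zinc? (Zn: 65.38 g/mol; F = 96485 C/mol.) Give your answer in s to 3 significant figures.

6760 s

n(Zn) = 36.9 / 65.38 = 0.5644 mol
Zn²⁺ + 2e⁻ → Zn, so n(e⁻) = 2 × 0.5644 = 1.129 mol
Q = 1.129 × 96485 = 1.089×10^5 C
t = Q / I = 1.089×10^5 / 16.1 = 6764 s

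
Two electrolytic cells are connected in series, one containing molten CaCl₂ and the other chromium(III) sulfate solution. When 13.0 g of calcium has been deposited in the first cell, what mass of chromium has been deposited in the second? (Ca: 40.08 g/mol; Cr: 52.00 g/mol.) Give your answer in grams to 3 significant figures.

11.2 g

n(Ca) = 13.0 / 40.08 = 0.3244 mol
Ca²⁺ + 2e⁻ → Ca, so n(e⁻) = 2 × 0.3244 = 0.6488 mol
The cells are in series, so the same charge (and hence the same n(e⁻) = 0.6488 mol) passes through both.
Cr³⁺ + 3e⁻ → Cr, so n(Cr) = 0.6488 / 3 = 0.2163 mol
m(Cr) = 0.2163 × 52.00 = 11.2 g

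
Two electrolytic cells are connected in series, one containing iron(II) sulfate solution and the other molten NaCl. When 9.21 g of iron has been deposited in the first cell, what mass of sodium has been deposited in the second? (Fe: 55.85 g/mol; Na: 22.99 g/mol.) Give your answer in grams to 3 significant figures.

7.58 g

n(Fe) = 9.21 / 55.85 = 0.1649 mol
Fe²⁺ + 2e⁻ → Fe, so n(e⁻) = 2 × 0.1649 = 0.3298 mol
Since the cells are in series, n(e⁻) in the Na cell is also 0.3298 mol.
Na⁺ + e⁻ → Na, so n(Na) = 0.3298 mol
m(Na) = 0.3298 × 22.99 = 7.58 g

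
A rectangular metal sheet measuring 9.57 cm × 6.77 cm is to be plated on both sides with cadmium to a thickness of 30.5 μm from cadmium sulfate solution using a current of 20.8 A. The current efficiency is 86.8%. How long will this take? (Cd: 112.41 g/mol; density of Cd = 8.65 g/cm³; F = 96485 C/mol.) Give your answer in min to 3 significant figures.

Plated area = 2 × 9.57 × 6.77 = 129.6 cm²
Volume = 129.6 × 30.5×10⁻⁴ cm = 0.3953 cm³
m(Cd) = 0.3953 × 8.65 = 3.419 g
n(Cd) = 3.419 / 112.41 = 0.03042 mol; n(e⁻) = 2 × 0.03042 = 0.06084 mol
Q = 0.06084 × 96485 / 0.868 = 6763 C
t = 6763 / 20.8 = 325.1 s = 5.42 min

5.42 min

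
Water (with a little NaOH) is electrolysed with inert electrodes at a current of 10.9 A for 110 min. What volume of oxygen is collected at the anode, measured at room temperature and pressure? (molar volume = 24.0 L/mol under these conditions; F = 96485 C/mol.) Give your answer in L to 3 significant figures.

4.47 L

Q = 10.9 A × 6600 s = 71940 C
Moles of electrons = 71940 / 96485 = 0.7456 mol
2H₂O → O₂ + 4H⁺ + 4e⁻, so n(O₂) = 0.7456 / 4 = 0.1864 mol
V = 0.1864 × 24.0 = 4.474 L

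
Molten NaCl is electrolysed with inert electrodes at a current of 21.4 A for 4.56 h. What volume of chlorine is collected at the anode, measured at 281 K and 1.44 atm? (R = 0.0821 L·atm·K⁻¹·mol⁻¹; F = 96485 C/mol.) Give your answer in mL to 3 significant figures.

Charge passed = 21.4 × 16416 = 3.513×10^5 C
n(e⁻) = 3.513×10^5 / 96485 = 3.641 mol
2Cl⁻ → Cl₂ + 2e⁻, so n(Cl₂) = 3.641 / 2 = 1.821 mol
V = nRT/P = 1.821 × 0.0821 × 281 / 1.44 = 29.17 L
= 29200 mL

29200 mL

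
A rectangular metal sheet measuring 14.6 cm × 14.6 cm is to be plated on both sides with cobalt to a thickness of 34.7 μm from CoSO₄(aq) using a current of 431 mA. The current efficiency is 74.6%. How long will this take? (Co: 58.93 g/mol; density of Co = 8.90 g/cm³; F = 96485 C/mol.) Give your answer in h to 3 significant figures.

37.2 h

Plated area = 2 × 14.6 × 14.6 = 426.3 cm²
Volume = 426.3 × 34.7×10⁻⁴ cm = 1.479 cm³
m(Co) = 1.479 × 8.90 = 13.16 g
n(Co) = 13.16 / 58.93 = 0.2233 mol; n(e⁻) = 2 × 0.2233 = 0.4466 mol
Q = 0.4466 × 96485 / 0.746 = 57760 C
t = 57760 / 0.431 = 1.340×10^5 s = 37.2 h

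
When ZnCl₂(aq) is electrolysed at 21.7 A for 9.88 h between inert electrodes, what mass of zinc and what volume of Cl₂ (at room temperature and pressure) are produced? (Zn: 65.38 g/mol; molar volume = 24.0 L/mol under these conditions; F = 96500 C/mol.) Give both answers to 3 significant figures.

261 g Zn; 96.0 L Cl₂

Q = 21.7 × 35568 = 7.718×10^5 C; n(e⁻) = 7.718×10^5 / 96500 = 7.998 mol
Cathode: Zn²⁺ + 2e⁻ → Zn → n(Zn) = 7.998/2 = 3.999 mol → 261 g
Anode: 2Cl⁻ → Cl₂ + 2e⁻ → n(Cl₂) = 7.998/2 = 3.999 mol → 96.0 L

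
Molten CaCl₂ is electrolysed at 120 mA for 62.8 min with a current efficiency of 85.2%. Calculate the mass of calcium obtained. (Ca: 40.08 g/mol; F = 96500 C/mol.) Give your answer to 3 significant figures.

Q = 0.120 × 3768 = 452.2 C
n(e⁻) = 452.2 / 96500 = 0.004686 mol
Ca²⁺ + 2e⁻ → Ca, so theoretical m(Ca) = 0.002343 × 40.08 = 0.09391 g
Actual mass = 85.2% × 0.09391 = 0.0800 g

0.0800 g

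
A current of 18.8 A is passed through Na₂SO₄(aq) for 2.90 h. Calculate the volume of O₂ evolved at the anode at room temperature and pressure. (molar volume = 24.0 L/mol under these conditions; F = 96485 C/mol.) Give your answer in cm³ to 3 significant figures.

12200 cm³

Q = It = 18.8 × 10440 = 1.963×10^5 C
Moles of electrons = 1.963×10^5 / 96485 = 2.035 mol
2H₂O → O₂ + 4H⁺ + 4e⁻, so n(O₂) = 2.035 / 4 = 0.5088 mol
V = 0.5088 × 24.0 = 12.21 L
= 12200 cm³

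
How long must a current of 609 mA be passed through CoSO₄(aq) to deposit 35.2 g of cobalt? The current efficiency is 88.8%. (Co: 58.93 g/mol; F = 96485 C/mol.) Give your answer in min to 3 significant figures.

n(Co) = 35.2 / 58.93 = 0.5973 mol
Co²⁺ + 2e⁻ → Co, so n(e⁻) = 2 × 0.5973 = 1.195 mol
Q = 1.195 × 96485 / 0.888 = 1.298×10^5 C
t = Q / I = 1.298×10^5 / 0.609 = 2.131×10^5 s = 3550 min

3550 min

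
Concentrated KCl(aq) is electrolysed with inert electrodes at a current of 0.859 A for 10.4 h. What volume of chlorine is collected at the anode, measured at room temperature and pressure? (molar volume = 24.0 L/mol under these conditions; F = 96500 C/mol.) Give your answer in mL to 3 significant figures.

Charge passed = 0.859 × 37440 = 32160 C
n(e⁻) = 32160 / 96500 = 0.3333 mol
2Cl⁻ → Cl₂ + 2e⁻, so n(Cl₂) = 0.3333 / 2 = 0.1667 mol
V = 0.1667 × 24.0 = 4.001 L
= 4000 mL

4000 mL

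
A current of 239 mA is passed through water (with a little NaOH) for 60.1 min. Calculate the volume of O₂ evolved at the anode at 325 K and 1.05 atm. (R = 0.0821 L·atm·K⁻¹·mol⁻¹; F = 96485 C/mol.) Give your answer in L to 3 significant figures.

Q = It = 0.239 × 3606 = 861.8 C
n(e⁻) = Q/F = 861.8/96485 = 0.008932 mol
2H₂O → O₂ + 4H⁺ + 4e⁻, so n(O₂) = 0.008932 / 4 = 0.002233 mol
V = nRT/P = 0.002233 × 0.0821 × 325 / 1.05 = 0.05674 L

0.0567 L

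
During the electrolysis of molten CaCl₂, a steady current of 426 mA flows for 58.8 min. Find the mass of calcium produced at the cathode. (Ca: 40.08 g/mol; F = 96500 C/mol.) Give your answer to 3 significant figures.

0.312 g

Q = It = 0.426 × 3528 = 1503 C
n(e⁻) = 1503 / 96500 = 0.01558 mol
Ca²⁺ + 2e⁻ → Ca, so n(Ca) = 0.01558 / 2 = 0.007790 mol
m = 0.007790 × 40.08 = 0.312 g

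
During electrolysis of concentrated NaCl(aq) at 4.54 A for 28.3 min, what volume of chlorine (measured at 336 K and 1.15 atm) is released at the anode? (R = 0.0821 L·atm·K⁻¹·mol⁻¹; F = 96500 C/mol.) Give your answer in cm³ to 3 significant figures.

Charge passed = 4.54 × 1698 = 7709 C
n(e⁻) = Q/F = 7709/96500 = 0.07989 mol
2Cl⁻ → Cl₂ + 2e⁻, so n(Cl₂) = 0.07989 / 2 = 0.03995 mol
V = nRT/P = 0.03995 × 0.0821 × 336 / 1.15 = 0.9583 L
= 958 cm³

958 cm³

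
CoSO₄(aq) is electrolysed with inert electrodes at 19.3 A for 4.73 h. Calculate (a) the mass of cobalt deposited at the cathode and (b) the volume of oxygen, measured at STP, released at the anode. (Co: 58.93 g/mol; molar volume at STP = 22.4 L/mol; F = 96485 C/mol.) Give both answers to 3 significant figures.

100 g Co; 19.1 L O₂

Q = 19.3 × 17028 = 3.286×10^5 C; n(e⁻) = 3.286×10^5 / 96485 = 3.406 mol
Cathode: Co²⁺ + 2e⁻ → Co → n(Co) = 3.406/2 = 1.703 mol → 100 g
Anode: 2H₂O → O₂ + 4H⁺ + 4e⁻ → n(O₂) = 3.406/4 = 0.8515 mol → 19.1 L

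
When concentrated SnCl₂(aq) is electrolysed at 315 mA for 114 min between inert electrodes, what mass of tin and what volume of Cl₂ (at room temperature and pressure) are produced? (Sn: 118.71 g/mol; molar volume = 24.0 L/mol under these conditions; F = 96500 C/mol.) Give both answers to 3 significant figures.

1.33 g Sn; 0.268 L Cl₂

Q = 0.315 × 6840 = 2155 C; n(e⁻) = 2155 / 96500 = 0.02233 mol
Cathode: Sn²⁺ + 2e⁻ → Sn → n(Sn) = 0.02233/2 = 0.01117 mol → 1.33 g
Anode: 2Cl⁻ → Cl₂ + 2e⁻ → n(Cl₂) = 0.02233/2 = 0.01117 mol → 0.268 L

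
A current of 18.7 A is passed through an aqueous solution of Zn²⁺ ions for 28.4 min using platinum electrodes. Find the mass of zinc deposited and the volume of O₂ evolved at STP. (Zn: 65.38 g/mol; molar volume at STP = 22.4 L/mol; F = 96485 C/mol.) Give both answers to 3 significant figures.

Q = 18.7 × 1704 = 31860 C; n(e⁻) = 31860 / 96485 = 0.3302 mol
Cathode: Zn²⁺ + 2e⁻ → Zn → n(Zn) = 0.3302/2 = 0.1651 mol → 10.8 g
Anode: 2H₂O → O₂ + 4H⁺ + 4e⁻ → n(O₂) = 0.3302/4 = 0.08255 mol → 1.85 L

10.8 g Zn; 1.85 L O₂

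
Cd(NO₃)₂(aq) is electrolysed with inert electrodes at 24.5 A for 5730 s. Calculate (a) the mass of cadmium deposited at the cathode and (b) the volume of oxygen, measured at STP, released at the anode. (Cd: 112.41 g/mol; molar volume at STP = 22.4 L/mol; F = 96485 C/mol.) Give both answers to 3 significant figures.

81.8 g Cd; 8.15 L O₂

Q = 24.5 × 5730 = 1.404×10^5 C; n(e⁻) = 1.404×10^5 / 96485 = 1.455 mol
Cathode: Cd²⁺ + 2e⁻ → Cd → n(Cd) = 1.455/2 = 0.7275 mol → 81.8 g
Anode: 2H₂O → O₂ + 4H⁺ + 4e⁻ → n(O₂) = 1.455/4 = 0.3638 mol → 8.15 L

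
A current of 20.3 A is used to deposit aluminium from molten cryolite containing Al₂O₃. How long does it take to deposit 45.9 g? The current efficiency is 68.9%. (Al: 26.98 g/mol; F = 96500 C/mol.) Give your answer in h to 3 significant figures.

n(Al) = 45.9 / 26.98 = 1.701 mol
Al³⁺ + 3e⁻ → Al, so n(e⁻) = 3 × 1.701 = 5.103 mol
Q = 5.103 × 96500 / 0.689 = 7.147×10^5 C
t = Q / I = 7.147×10^5 / 20.3 = 35210 s = 9.78 h

9.78 h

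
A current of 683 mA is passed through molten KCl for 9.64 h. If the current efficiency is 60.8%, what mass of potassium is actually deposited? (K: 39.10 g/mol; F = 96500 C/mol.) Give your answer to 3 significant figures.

5.84 g

Q = 0.683 × 34704 = 23700 C
n(e⁻) = 23700 / 96500 = 0.2456 mol
K⁺ + e⁻ → K, so theoretical m(K) = 0.2456 × 39.10 = 9.603 g
Actual mass = 60.8% × 9.603 = 5.84 g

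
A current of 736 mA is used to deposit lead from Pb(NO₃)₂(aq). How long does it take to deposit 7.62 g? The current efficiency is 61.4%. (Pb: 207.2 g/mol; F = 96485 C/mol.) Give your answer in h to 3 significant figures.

n(Pb) = 7.62 / 207.2 = 0.03678 mol
Pb²⁺ + 2e⁻ → Pb, so n(e⁻) = 2 × 0.03678 = 0.07356 mol
Q = 0.07356 × 96485 / 0.614 = 11560 C
t = Q / I = 11560 / 0.736 = 15710 s = 4.36 h

4.36 h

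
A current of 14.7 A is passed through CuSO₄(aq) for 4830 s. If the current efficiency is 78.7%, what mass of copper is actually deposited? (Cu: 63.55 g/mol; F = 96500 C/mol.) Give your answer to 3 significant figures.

18.4 g

Q = 14.7 × 4830 = 71000 C
n(e⁻) = 71000 / 96500 = 0.7358 mol
Cu²⁺ + 2e⁻ → Cu, so theoretical m(Cu) = 0.3679 × 63.55 = 23.38 g
Actual mass = 78.7% × 23.38 = 18.4 g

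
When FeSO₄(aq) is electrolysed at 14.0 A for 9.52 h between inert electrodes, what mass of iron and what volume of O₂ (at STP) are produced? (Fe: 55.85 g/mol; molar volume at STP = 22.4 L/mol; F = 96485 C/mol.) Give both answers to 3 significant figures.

Q = 14.0 × 34272 = 4.798×10^5 C; n(e⁻) = 4.798×10^5 / 96485 = 4.973 mol
Cathode: Fe²⁺ + 2e⁻ → Fe → n(Fe) = 4.973/2 = 2.487 mol → 139 g
Anode: 2H₂O → O₂ + 4H⁺ + 4e⁻ → n(O₂) = 4.973/4 = 1.243 mol → 27.8 L

139 g Fe; 27.8 L O₂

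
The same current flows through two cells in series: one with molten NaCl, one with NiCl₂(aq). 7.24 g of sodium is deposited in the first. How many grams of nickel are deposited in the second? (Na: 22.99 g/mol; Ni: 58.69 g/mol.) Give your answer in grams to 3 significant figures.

9.24 g

n(Na) = 7.24 / 22.99 = 0.3149 mol
Na⁺ + e⁻ → Na, so n(e⁻) = 0.3149 mol
In series, the same 0.3149 mol of electrons flows through the second cell.
Ni²⁺ + 2e⁻ → Ni, so n(Ni) = 0.3149 / 2 = 0.1575 mol
m(Ni) = 0.1575 × 58.69 = 9.24 g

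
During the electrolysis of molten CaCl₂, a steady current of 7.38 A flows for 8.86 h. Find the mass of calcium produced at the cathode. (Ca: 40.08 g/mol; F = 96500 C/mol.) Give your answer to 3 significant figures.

48.9 g

Q = It = 7.38 × 31896 = 2.354×10^5 C
n(e⁻) = 2.354×10^5 / 96500 = 2.439 mol
Ca²⁺ + 2e⁻ → Ca, so n(Ca) = 2.439 / 2 = 1.220 mol
m = 1.220 × 40.08 = 48.9 g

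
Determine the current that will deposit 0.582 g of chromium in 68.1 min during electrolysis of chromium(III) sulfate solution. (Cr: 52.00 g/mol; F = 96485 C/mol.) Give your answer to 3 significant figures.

0.793 A

n(Cr) = 0.582 / 52.00 = 0.01119 mol
Cr³⁺ + 3e⁻ → Cr, so n(e⁻) = 3 × 0.01119 = 0.03357 mol
Q = 0.03357 × 96485 = 3239 C
I = Q / t = 3239 / 4086 s = 0.793 A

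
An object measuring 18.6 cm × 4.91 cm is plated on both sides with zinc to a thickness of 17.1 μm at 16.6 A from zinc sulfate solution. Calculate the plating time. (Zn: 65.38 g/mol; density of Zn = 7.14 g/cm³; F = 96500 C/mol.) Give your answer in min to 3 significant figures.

Plated area = 2 × 18.6 × 4.91 = 182.7 cm²
Volume = 182.7 × 17.1×10⁻⁴ cm = 0.3124 cm³
m(Zn) = 0.3124 × 7.14 = 2.231 g
n(Zn) = 2.231 / 65.38 = 0.03412 mol; n(e⁻) = 2 × 0.03412 = 0.06824 mol
Q = 0.06824 × 96500 = 6585 C
t = 6585 / 16.6 = 396.7 s = 6.61 min

6.61 min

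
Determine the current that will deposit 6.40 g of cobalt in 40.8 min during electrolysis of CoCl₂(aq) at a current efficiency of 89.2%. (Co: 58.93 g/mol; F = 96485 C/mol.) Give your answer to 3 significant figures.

n(Co) = 6.40 / 58.93 = 0.1086 mol
Co²⁺ + 2e⁻ → Co, so n(e⁻) = 2 × 0.1086 = 0.2172 mol
Q = 0.2172 × 96485 / 0.892 = 23490 C
I = Q / t = 23490 / 2448 s = 9.60 A

9.60 A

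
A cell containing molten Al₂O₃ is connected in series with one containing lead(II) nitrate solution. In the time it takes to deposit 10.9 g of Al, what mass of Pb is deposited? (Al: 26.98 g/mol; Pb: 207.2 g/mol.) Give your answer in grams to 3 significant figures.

n(Al) = 10.9 / 26.98 = 0.4040 mol
Al³⁺ + 3e⁻ → Al, so n(e⁻) = 3 × 0.4040 = 1.212 mol
Same current for the same time ⇒ same n(e⁻) = 1.212 mol in both cells.
Pb²⁺ + 2e⁻ → Pb, so n(Pb) = 1.212 / 2 = 0.6060 mol
m(Pb) = 0.6060 × 207.2 = 126 g

126 g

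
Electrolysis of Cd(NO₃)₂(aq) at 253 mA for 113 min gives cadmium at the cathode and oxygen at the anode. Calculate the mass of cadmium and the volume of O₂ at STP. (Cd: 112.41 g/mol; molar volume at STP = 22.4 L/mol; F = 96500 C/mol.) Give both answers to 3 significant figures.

Q = 0.253 × 6780 = 1715 C; n(e⁻) = 1715 / 96500 = 0.01777 mol
Cathode: Cd²⁺ + 2e⁻ → Cd → n(Cd) = 0.01777/2 = 0.008885 mol → 0.999 g
Anode: 2H₂O → O₂ + 4H⁺ + 4e⁻ → n(O₂) = 0.01777/4 = 0.004443 mol → 0.0995 L

0.999 g Cd; 0.0995 L O₂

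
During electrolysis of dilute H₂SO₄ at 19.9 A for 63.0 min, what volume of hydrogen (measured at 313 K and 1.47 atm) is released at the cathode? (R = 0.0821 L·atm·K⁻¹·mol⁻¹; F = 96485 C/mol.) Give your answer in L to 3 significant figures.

Q = It = 19.9 × 3780 = 75220 C
n(e⁻) = 75220 / 96485 = 0.7796 mol
2H⁺ + 2e⁻ → H₂, so n(H₂) = 0.7796 / 2 = 0.3898 mol
V = nRT/P = 0.3898 × 0.0821 × 313 / 1.47 = 6.814 L

6.81 L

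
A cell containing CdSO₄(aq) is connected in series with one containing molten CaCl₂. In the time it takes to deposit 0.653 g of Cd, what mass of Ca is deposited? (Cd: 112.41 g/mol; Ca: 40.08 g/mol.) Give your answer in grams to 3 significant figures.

n(Cd) = 0.653 / 112.41 = 0.005809 mol
Cd²⁺ + 2e⁻ → Cd, so n(e⁻) = 2 × 0.005809 = 0.01162 mol
The cells are in series, so the same charge (and hence the same n(e⁻) = 0.01162 mol) passes through both.
Ca²⁺ + 2e⁻ → Ca, so n(Ca) = 0.01162 / 2 = 0.005810 mol
m(Ca) = 0.005810 × 40.08 = 0.233 g

0.233 g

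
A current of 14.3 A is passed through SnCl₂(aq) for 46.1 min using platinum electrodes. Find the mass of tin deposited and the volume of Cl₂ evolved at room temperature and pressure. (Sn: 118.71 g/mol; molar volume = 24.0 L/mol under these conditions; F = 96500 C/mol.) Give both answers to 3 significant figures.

Q = 14.3 × 2766 = 39550 C; n(e⁻) = 39550 / 96500 = 0.4098 mol
Cathode: Sn²⁺ + 2e⁻ → Sn → n(Sn) = 0.4098/2 = 0.2049 mol → 24.3 g
Anode: 2Cl⁻ → Cl₂ + 2e⁻ → n(Cl₂) = 0.4098/2 = 0.2049 mol → 4.92 L

24.3 g Sn; 4.92 L Cl₂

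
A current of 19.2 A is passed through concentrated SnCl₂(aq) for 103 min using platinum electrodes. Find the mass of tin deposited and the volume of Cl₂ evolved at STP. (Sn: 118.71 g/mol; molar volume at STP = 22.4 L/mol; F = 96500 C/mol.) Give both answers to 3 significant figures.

73.0 g Sn; 13.8 L Cl₂

Q = 19.2 × 6180 = 1.187×10^5 C; n(e⁻) = 1.187×10^5 / 96500 = 1.230 mol
Cathode: Sn²⁺ + 2e⁻ → Sn → n(Sn) = 1.230/2 = 0.6150 mol → 73.0 g
Anode: 2Cl⁻ → Cl₂ + 2e⁻ → n(Cl₂) = 1.230/2 = 0.6150 mol → 13.8 L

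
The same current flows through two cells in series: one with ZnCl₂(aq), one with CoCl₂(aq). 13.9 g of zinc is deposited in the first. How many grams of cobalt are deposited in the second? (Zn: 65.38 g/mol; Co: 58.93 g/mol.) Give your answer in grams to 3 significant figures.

12.5 g

n(Zn) = 13.9 / 65.38 = 0.2126 mol
Zn²⁺ + 2e⁻ → Zn, so n(e⁻) = 2 × 0.2126 = 0.4252 mol
The cells are in series, so the same charge (and hence the same n(e⁻) = 0.4252 mol) passes through both.
Co²⁺ + 2e⁻ → Co, so n(Co) = 0.4252 / 2 = 0.2126 mol
m(Co) = 0.2126 × 58.93 = 12.5 g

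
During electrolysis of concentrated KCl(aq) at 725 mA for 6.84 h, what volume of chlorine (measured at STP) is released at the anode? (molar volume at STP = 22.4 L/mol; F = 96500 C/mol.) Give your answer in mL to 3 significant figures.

2070 mL

Q = It = 0.725 × 24624 = 17850 C
n(e⁻) = 17850 / 96500 = 0.1850 mol
2Cl⁻ → Cl₂ + 2e⁻, so n(Cl₂) = 0.1850 / 2 = 0.09250 mol
V = 0.09250 × 22.4 = 2.072 L
= 2070 mL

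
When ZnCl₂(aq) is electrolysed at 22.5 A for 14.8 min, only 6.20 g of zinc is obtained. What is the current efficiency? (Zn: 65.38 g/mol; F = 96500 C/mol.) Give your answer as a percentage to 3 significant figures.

91.6%

Q = 22.5 × 888 = 19980 C
n(e⁻) = 19980 / 96500 = 0.2070 mol
Zn²⁺ + 2e⁻ → Zn, so theoretical n(Zn) = 0.1035 mol → 6.767 g
Efficiency = 6.20 / 6.767 = 0.9162 = 91.6%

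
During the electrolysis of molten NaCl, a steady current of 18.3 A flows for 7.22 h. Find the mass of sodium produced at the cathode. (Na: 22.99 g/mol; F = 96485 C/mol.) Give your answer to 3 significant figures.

Q = It = 18.3 × 25992 = 4.757×10^5 C
n(e⁻) = Q/F = 4.757×10^5/96485 = 4.930 mol
Na⁺ + e⁻ → Na, so n(Na) = 4.930 mol
m = 4.930 × 22.99 = 113 g

113 g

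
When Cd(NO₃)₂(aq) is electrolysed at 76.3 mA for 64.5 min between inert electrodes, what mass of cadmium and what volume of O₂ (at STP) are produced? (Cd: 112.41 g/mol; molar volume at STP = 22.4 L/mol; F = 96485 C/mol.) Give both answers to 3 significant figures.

0.172 g Cd; 0.0171 L O₂

Q = 0.0763 × 3870 = 295.3 C; n(e⁻) = 295.3 / 96485 = 0.003061 mol
Cathode: Cd²⁺ + 2e⁻ → Cd → n(Cd) = 0.003061/2 = 0.001531 mol → 0.172 g
Anode: 2H₂O → O₂ + 4H⁺ + 4e⁻ → n(O₂) = 0.003061/4 = 7.653×10^-4 mol → 0.0171 L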